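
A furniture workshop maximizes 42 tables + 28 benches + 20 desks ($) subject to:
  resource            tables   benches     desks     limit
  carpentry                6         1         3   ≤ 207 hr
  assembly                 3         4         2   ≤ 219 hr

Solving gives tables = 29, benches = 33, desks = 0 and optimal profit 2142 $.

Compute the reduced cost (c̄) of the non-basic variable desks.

At the optimum: carpentry uses 207 of 207 (binding); assembly uses 219 of 219 (binding).
The binding rows give the dual system: 6·y_carpentry + 3·y_assembly = 42 and 1·y_carpentry + 4·y_assembly = 28.
Solving: y_carpentry = 4, y_assembly = 6.
Reduced cost of desks: c₃ − yᵀa₃ = 20 − (4·3 + 6·2) = 20 − 24 = -4.

-4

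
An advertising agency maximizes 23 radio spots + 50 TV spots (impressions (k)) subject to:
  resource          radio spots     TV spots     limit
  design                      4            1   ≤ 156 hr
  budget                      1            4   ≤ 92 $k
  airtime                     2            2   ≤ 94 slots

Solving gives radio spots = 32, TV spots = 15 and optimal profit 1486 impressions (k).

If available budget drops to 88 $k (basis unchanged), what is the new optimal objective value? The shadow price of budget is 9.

Δb = -4, so new z* = 1486 + (9)·(-4) = 1486 − 36 = 1450.

1450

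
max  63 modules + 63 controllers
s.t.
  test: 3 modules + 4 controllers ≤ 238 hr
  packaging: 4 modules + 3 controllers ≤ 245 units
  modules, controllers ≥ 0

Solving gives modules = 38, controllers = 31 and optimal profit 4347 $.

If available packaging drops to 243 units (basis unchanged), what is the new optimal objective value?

At the optimum: test uses 238 of 238 (binding); packaging uses 245 of 245 (binding).
Dual feasibility on the basic columns requires 3·y_test + 4·y_packaging = 63, 4·y_test + 3·y_packaging = 63.
→ y_test = 9 and y_packaging = 9.
Δz = y_packaging·Δb = 9 × (-2) = -18, so new z* = 4347 − 18 = 4329.

4329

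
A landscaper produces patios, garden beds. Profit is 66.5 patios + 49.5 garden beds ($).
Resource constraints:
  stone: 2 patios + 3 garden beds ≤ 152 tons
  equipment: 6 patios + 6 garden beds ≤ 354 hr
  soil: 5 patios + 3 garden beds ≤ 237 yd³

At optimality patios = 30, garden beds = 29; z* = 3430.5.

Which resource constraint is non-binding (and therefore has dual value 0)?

stone: 147/152 (slack 5)
equipment: 354/354 (binding)
soil: 237/237 (binding)
By complementary slackness, a constraint with positive slack has shadow price 0 → stone.

stone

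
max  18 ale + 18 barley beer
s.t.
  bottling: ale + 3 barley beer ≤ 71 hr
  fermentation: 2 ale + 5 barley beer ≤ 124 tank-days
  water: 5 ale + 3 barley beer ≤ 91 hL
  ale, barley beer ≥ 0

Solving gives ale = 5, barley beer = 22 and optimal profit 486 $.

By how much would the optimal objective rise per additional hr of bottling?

At the optimum: bottling uses 71 of 71 (binding); fermentation uses 120 of 124 (slack = 4); water uses 91 of 91 (binding).
Since fermentation is not tight, its dual is 0.
From A_Bᵀ y = c: 1·y_bottling + 5·y_water = 18; 3·y_bottling + 3·y_water = 18.
Solving: y_bottling = 3, y_water = 3.
Shadow price of bottling = 3.

3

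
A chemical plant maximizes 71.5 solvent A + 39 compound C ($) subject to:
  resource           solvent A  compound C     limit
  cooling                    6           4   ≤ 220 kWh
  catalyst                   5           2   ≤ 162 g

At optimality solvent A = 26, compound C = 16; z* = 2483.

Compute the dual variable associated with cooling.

At the optimum: cooling uses 220 of 220 (binding); catalyst uses 162 of 162 (binding).
Dual feasibility on the basic columns requires 6·y_cooling + 5·y_catalyst = 71.5, 4·y_cooling + 2·y_catalyst = 39.
This yields shadow prices y_cooling = 6.5, y_catalyst = 6.5.
Shadow price of cooling = 6.5.

6.5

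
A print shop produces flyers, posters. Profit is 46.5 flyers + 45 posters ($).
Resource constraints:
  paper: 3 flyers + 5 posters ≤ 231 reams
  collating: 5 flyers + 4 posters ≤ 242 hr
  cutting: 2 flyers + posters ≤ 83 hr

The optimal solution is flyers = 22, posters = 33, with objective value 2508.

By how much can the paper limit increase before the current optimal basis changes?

Binding constraints: paper, collating. The basis is B = [[3,5],[5,4]] with det -13.
Per unit increase in paper, x* moves by d = (-0.3077, 0.3846).
The basis stays optimal until flyers reaches 0; allowable increase = 71.5 reams.

71.5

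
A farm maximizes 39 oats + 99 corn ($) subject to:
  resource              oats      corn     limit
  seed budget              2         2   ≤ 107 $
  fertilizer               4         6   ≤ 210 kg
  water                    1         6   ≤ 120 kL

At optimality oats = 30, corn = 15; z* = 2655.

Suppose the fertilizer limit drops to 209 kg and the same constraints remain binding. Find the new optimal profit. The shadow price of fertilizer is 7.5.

Δb = -1, so new z* = 2655 + (7.5)·(-1) = 2655 − 7.5 = 2647.5.

2647.5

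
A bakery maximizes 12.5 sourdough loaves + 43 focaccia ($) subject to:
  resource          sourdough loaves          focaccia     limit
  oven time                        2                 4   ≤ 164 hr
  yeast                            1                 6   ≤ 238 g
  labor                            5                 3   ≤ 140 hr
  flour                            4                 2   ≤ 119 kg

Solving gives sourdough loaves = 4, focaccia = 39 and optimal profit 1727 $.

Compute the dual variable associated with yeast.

Binding: oven time and yeast. Non-binding: labor (3 unused), flour (25 unused).
Slack constraints have shadow price 0 (complementary slackness).
The binding rows give the dual system: 2·y_oven time + 1·y_yeast = 12.5 and 4·y_oven time + 6·y_yeast = 43.
This yields shadow prices y_oven time = 4, y_yeast = 4.5.
Shadow price of yeast = 4.5.

4.5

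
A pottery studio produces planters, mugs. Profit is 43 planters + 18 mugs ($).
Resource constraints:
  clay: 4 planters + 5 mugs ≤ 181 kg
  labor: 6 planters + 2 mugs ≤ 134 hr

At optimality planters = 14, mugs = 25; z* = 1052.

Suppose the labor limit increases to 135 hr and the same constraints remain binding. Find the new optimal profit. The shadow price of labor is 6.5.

1058.5

Δb = 1, so new z* = 1052 + (6.5)·(1) = 1052 + 6.5 = 1058.5.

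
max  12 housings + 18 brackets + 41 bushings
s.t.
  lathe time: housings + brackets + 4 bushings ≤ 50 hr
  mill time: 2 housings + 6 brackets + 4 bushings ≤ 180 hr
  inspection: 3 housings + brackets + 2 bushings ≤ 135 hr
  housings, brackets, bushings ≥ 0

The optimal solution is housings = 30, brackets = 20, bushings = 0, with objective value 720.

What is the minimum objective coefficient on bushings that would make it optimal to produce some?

42

Binding: lathe time and mill time. Non-binding: inspection (25 unused).
Slack constraints have shadow price 0 (complementary slackness).
From A_Bᵀ y = c: 1·y_lathe time + 2·y_mill time = 12; 1·y_lathe time + 6·y_mill time = 18.
Solving: y_lathe time = 9, y_mill time = 1.5.
bushings enters the basis when its profit ≥ yᵀa₃ = 9·4 + 1.5·4 = 42.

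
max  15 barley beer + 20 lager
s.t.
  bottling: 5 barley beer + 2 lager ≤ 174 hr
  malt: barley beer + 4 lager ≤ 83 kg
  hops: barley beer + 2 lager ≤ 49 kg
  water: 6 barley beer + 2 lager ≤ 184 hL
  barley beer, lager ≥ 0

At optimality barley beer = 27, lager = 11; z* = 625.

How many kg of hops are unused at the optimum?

hops used = 1·27 + 2·11 = 49; slack = 49 − 49 = 0.

0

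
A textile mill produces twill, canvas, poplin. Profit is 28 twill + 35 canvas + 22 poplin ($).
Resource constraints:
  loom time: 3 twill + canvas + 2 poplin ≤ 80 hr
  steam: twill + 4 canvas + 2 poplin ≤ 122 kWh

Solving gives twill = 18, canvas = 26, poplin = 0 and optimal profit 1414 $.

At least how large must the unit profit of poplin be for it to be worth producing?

Both loom time and steam are binding at x*.
From A_Bᵀ y = c: 3·y_loom time + 1·y_steam = 28; 1·y_loom time + 4·y_steam = 35.
This yields shadow prices y_loom time = 7, y_steam = 7.
poplin enters the basis when its profit ≥ yᵀa₃ = 7·2 + 7·2 = 28.

28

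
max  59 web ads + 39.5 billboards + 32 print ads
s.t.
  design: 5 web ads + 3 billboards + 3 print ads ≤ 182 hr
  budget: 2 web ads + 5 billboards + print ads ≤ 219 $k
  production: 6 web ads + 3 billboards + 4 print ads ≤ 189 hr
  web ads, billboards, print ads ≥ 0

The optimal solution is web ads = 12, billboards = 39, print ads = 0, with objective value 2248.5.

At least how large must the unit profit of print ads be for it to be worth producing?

Check each constraint at x*: design 177/182 (slack 5); budget 219/219 (tight); production 189/189 (tight).
Since design is not tight, its dual is 0.
Dual feasibility on the basic columns requires 2·y_budget + 6·y_production = 59, 5·y_budget + 3·y_production = 39.5.
Solving: y_budget = 2.5, y_production = 9.
print ads enters the basis when its profit ≥ yᵀa₃ = 2.5·1 + 9·4 = 38.5.

38.5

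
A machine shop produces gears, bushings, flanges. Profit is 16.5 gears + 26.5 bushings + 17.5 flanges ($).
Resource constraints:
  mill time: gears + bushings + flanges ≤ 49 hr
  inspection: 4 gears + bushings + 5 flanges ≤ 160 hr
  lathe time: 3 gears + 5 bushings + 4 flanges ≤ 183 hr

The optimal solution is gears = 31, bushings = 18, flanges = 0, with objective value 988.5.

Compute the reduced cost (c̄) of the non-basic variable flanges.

Binding: mill time and lathe time. Non-binding: inspection (18 unused).
Since inspection is not tight, its dual is 0.
Dual feasibility on the basic columns requires 1·y_mill time + 3·y_lathe time = 16.5, 1·y_mill time + 5·y_lathe time = 26.5.
This yields shadow prices y_mill time = 1.5, y_lathe time = 5.
Reduced cost of flanges: c₃ − yᵀa₃ = 17.5 − (1.5·1 + 5·4) = 17.5 − 21.5 = -4.

-4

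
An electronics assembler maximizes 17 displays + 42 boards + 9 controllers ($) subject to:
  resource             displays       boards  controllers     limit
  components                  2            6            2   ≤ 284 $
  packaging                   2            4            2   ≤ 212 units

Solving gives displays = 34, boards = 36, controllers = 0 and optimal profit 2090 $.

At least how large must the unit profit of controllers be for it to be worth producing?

Both components and packaging are binding at x*.
Dual feasibility on the basic columns requires 2·y_components + 2·y_packaging = 17, 6·y_components + 4·y_packaging = 42.
This yields shadow prices y_components = 4, y_packaging = 4.5.
controllers enters the basis when its profit ≥ yᵀa₃ = 4·2 + 4.5·2 = 17.

17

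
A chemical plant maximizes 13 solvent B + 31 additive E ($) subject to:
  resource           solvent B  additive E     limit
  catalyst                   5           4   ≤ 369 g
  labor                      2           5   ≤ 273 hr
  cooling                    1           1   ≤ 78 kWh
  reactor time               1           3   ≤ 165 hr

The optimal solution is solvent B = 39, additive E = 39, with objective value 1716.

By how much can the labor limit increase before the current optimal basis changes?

13.5

Binding constraints: labor, cooling. The basis is B = [[2,5],[1,1]] with det -3.
Per unit increase in labor, x* moves by d = (-0.3333, 0.3333).
The basis stays optimal until reactor time becomes binding; allowable increase = 13.5 hr.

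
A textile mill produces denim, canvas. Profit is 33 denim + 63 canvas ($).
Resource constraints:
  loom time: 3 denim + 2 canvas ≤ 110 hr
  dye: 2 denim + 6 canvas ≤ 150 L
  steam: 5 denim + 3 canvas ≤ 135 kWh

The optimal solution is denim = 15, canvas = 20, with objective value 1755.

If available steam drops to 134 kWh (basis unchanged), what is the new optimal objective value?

1752

At the optimum: loom time uses 85 of 110 (slack = 25); dye uses 150 of 150 (binding); steam uses 135 of 135 (binding).
By complementary slackness, y = 0 for the non-binding constraint.
The binding rows give the dual system: 2·y_dye + 5·y_steam = 33 and 6·y_dye + 3·y_steam = 63.
This yields shadow prices y_dye = 9, y_steam = 3.
Δz = y_steam·Δb = 3 × (-1) = -3, so new z* = 1755 − 3 = 1752.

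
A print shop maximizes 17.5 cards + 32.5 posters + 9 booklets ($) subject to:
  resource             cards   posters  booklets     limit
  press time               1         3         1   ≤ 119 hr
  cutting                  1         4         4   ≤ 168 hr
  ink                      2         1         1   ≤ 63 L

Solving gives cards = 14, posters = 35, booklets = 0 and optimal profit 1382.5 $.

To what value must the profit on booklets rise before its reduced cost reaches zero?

13.5

Binding: press time and ink. Non-binding: cutting (14 unused).
Slack constraints have shadow price 0 (complementary slackness).
From A_Bᵀ y = c: 1·y_press time + 2·y_ink = 17.5; 3·y_press time + 1·y_ink = 32.5.
Solving: y_press time = 9.5, y_ink = 4.
booklets enters the basis when its profit ≥ yᵀa₃ = 9.5·1 + 4·1 = 13.5.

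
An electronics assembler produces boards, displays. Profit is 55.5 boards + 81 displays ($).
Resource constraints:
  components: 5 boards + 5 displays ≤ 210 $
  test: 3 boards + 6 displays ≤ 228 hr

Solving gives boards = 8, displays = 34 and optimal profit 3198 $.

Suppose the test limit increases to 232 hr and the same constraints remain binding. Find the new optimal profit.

3232

Check each constraint at x*: components 210/210 (tight); test 228/228 (tight).
Dual feasibility on the basic columns requires 5·y_components + 3·y_test = 55.5, 5·y_components + 6·y_test = 81.
This yields shadow prices y_components = 6, y_test = 8.5.
Δz = y_test·Δb = 8.5 × (4) = 34, so new z* = 3198 + 34 = 3232.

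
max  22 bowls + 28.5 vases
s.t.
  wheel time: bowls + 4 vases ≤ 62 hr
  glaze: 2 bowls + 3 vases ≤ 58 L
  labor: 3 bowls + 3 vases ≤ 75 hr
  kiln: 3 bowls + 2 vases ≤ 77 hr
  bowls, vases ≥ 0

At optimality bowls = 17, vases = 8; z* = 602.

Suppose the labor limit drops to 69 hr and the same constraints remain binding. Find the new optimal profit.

At the optimum: wheel time uses 49 of 62 (slack = 13); glaze uses 58 of 58 (binding); labor uses 75 of 75 (binding); kiln uses 67 of 77 (slack = 10).
By complementary slackness, y = 0 for the non-binding constraints.
From A_Bᵀ y = c: 2·y_glaze + 3·y_labor = 22; 3·y_glaze + 3·y_labor = 28.5.
Solving: y_glaze = 6.5, y_labor = 3.
Δz = y_labor·Δb = 3 × (-6) = -18, so new z* = 602 − 18 = 584.

584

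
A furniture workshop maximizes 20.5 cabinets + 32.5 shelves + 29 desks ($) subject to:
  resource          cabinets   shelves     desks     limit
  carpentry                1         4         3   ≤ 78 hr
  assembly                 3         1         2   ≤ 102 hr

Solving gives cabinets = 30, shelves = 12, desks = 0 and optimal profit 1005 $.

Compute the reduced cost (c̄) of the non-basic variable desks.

Check each constraint at x*: carpentry 78/78 (tight); assembly 102/102 (tight).
From A_Bᵀ y = c: 1·y_carpentry + 3·y_assembly = 20.5; 4·y_carpentry + 1·y_assembly = 32.5.
Solving: y_carpentry = 7, y_assembly = 4.5.
Reduced cost of desks: c₃ − yᵀa₃ = 29 − (7·3 + 4.5·2) = 29 − 30 = -1.

-1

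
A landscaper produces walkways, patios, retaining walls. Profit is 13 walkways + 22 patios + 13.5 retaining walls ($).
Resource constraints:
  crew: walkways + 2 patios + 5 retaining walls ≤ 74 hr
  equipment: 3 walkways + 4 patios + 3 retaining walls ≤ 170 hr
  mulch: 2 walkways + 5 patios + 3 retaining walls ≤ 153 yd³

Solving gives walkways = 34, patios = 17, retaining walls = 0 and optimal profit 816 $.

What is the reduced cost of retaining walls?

-1.5

Binding: equipment and mulch. Non-binding: crew (6 unused).
Since crew is not tight, its dual is 0.
The binding rows give the dual system: 3·y_equipment + 2·y_mulch = 13 and 4·y_equipment + 5·y_mulch = 22.
Solving: y_equipment = 3, y_mulch = 2.
Reduced cost of retaining walls: c₃ − yᵀa₃ = 13.5 − (3·3 + 2·3) = 13.5 − 15 = -1.5.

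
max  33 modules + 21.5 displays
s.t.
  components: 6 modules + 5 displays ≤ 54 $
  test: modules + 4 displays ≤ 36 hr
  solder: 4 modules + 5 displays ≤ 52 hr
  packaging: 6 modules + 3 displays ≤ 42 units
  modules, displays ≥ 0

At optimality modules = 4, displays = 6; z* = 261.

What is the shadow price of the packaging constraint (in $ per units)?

3

Binding: components and packaging. Non-binding: test (8 unused), solder (6 unused).
By complementary slackness, y = 0 for the non-binding constraints.
Dual feasibility on the basic columns requires 6·y_components + 6·y_packaging = 33, 5·y_components + 3·y_packaging = 21.5.
This yields shadow prices y_components = 2.5, y_packaging = 3.
Shadow price of packaging = 3.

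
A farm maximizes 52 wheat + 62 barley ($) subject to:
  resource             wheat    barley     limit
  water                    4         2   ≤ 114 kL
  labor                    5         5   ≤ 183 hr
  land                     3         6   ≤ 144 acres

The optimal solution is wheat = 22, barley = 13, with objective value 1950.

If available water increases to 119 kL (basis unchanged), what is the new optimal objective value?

1985

Check each constraint at x*: water 114/114 (tight); labor 175/183 (slack 8); land 144/144 (tight).
By complementary slackness, y = 0 for the non-binding constraint.
From A_Bᵀ y = c: 4·y_water + 3·y_land = 52; 2·y_water + 6·y_land = 62.
This yields shadow prices y_water = 7, y_land = 8.
Δz = y_water·Δb = 7 × (5) = 35, so new z* = 1950 + 35 = 1985.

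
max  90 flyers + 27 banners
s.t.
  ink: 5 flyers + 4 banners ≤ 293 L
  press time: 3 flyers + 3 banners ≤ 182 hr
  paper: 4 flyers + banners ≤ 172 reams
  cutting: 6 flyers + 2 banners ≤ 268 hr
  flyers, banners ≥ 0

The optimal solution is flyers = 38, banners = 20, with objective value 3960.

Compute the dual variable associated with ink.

0

At the optimum: ink uses 270 of 293 (slack = 23); press time uses 174 of 182 (slack = 8); paper uses 172 of 172 (binding); cutting uses 268 of 268 (binding).
Slack constraints have shadow price 0 (complementary slackness).
From A_Bᵀ y = c: 4·y_paper + 6·y_cutting = 90; 1·y_paper + 2·y_cutting = 27.
→ y_paper = 9 and y_cutting = 9.
Shadow price of ink = 0.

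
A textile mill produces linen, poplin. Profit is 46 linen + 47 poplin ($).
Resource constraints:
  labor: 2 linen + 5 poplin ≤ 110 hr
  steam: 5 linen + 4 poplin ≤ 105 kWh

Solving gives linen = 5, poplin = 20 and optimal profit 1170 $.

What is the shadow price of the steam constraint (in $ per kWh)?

8

Check each constraint at x*: labor 110/110 (tight); steam 105/105 (tight).
From A_Bᵀ y = c: 2·y_labor + 5·y_steam = 46; 5·y_labor + 4·y_steam = 47.
→ y_labor = 3 and y_steam = 8.
Shadow price of steam = 8.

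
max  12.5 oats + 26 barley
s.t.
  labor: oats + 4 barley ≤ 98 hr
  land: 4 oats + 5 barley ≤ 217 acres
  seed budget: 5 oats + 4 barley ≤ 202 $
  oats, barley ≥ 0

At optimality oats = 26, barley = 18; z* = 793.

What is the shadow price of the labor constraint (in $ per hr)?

5

At the optimum: labor uses 98 of 98 (binding); land uses 194 of 217 (slack = 23); seed budget uses 202 of 202 (binding).
Slack constraints have shadow price 0 (complementary slackness).
The binding rows give the dual system: 1·y_labor + 5·y_seed budget = 12.5 and 4·y_labor + 4·y_seed budget = 26.
→ y_labor = 5 and y_seed budget = 1.5.
Shadow price of labor = 5.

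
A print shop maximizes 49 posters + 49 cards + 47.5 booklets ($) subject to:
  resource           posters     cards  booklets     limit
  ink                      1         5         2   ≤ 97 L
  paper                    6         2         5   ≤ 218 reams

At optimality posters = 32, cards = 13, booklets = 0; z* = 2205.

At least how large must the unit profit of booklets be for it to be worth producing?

Check each constraint at x*: ink 97/97 (tight); paper 218/218 (tight).
The binding rows give the dual system: 1·y_ink + 6·y_paper = 49 and 5·y_ink + 2·y_paper = 49.
This yields shadow prices y_ink = 7, y_paper = 7.
booklets enters the basis when its profit ≥ yᵀa₃ = 7·2 + 7·5 = 49.

49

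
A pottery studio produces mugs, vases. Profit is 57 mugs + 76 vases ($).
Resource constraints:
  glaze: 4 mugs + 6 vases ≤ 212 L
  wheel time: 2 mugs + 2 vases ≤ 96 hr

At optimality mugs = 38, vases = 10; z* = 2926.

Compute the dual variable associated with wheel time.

9.5

Both glaze and wheel time are binding at x*.
The binding rows give the dual system: 4·y_glaze + 2·y_wheel time = 57 and 6·y_glaze + 2·y_wheel time = 76.
Solving: y_glaze = 9.5, y_wheel time = 9.5.
Shadow price of wheel time = 9.5.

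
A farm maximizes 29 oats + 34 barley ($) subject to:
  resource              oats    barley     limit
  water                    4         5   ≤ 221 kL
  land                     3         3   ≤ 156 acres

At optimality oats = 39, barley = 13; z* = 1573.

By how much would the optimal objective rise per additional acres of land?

Check each constraint at x*: water 221/221 (tight); land 156/156 (tight).
The binding rows give the dual system: 4·y_water + 3·y_land = 29 and 5·y_water + 3·y_land = 34.
This yields shadow prices y_water = 5, y_land = 3.
Shadow price of land = 3.

3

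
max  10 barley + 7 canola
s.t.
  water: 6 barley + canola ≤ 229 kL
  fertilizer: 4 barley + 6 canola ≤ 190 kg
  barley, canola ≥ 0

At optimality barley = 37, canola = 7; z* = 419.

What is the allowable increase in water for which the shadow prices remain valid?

56

Binding constraints: water, fertilizer. The basis is B = [[6,1],[4,6]] with det 32.
Per unit increase in water, x* moves by d = (0.1875, -0.125).
The basis stays optimal until canola reaches 0; allowable increase = 56 kL.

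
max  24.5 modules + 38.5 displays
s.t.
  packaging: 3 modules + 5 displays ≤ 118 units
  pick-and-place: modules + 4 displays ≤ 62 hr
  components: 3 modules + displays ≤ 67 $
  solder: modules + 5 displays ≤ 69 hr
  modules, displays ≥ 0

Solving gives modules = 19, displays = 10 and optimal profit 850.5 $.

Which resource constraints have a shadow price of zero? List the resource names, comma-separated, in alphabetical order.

packaging, pick-and-place

packaging: 107/118 (slack 11)
pick-and-place: 59/62 (slack 3)
components: 67/67 (binding)
solder: 69/69 (binding)
By complementary slackness, a constraint with positive slack has shadow price 0 → packaging, pick-and-place.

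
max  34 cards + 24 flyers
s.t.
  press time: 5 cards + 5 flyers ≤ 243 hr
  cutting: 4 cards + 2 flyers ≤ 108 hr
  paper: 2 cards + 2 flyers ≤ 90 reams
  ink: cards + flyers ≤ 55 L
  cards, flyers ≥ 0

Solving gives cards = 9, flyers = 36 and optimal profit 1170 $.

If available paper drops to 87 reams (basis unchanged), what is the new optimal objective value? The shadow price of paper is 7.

Δb = -3, so new z* = 1170 + (7)·(-3) = 1170 − 21 = 1149.

1149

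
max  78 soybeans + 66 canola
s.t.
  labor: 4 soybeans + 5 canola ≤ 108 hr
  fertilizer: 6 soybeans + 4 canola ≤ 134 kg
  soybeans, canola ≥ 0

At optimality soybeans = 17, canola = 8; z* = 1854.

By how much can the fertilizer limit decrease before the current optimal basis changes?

47.6

Binding constraints: labor, fertilizer. The basis is B = [[4,5],[6,4]] with det -14.
Per unit decrease in fertilizer, x* moves by d = (-0.3571, 0.2857).
The basis stays optimal until soybeans reaches 0; allowable decrease = 47.6 kg.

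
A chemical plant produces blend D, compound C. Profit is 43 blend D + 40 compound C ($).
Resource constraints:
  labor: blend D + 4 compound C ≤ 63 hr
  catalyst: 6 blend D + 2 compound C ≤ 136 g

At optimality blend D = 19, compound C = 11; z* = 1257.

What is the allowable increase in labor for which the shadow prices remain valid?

209

Binding constraints: labor, catalyst. The basis is B = [[1,4],[6,2]] with det -22.
Per unit increase in labor, x* moves by d = (-0.0909, 0.2727).
The basis stays optimal until blend D reaches 0; allowable increase = 209 hr.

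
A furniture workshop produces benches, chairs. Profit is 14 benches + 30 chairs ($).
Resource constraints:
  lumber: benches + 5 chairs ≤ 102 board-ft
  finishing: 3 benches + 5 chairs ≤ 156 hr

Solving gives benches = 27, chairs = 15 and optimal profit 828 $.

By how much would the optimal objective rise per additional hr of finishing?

4

At the optimum: lumber uses 102 of 102 (binding); finishing uses 156 of 156 (binding).
From A_Bᵀ y = c: 1·y_lumber + 3·y_finishing = 14; 5·y_lumber + 5·y_finishing = 30.
→ y_lumber = 2 and y_finishing = 4.
Shadow price of finishing = 4.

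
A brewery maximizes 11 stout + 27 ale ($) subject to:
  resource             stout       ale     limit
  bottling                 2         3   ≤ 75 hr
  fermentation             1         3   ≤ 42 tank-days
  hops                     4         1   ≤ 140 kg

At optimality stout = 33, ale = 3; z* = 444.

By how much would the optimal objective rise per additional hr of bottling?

Binding: bottling and fermentation. Non-binding: hops (5 unused).
Slack constraints have shadow price 0 (complementary slackness).
The binding rows give the dual system: 2·y_bottling + 1·y_fermentation = 11 and 3·y_bottling + 3·y_fermentation = 27.
This yields shadow prices y_bottling = 2, y_fermentation = 7.
Shadow price of bottling = 2.

2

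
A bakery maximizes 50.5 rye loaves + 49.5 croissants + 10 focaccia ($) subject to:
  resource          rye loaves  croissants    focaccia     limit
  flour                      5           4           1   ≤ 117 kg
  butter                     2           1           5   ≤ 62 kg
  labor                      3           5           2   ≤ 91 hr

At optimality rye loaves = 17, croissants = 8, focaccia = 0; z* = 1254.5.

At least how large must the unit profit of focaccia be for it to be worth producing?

15

Binding: flour and labor. Non-binding: butter (20 unused).
Slack constraints have shadow price 0 (complementary slackness).
The binding rows give the dual system: 5·y_flour + 3·y_labor = 50.5 and 4·y_flour + 5·y_labor = 49.5.
→ y_flour = 8 and y_labor = 3.5.
focaccia enters the basis when its profit ≥ yᵀa₃ = 8·1 + 3.5·2 = 15.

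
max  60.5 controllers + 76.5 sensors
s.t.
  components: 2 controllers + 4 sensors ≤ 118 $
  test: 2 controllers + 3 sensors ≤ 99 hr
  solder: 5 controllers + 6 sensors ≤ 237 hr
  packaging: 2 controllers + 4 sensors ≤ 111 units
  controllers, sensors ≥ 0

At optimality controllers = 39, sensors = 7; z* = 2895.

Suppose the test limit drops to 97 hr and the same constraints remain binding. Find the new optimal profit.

2882

Check each constraint at x*: components 106/118 (slack 12); test 99/99 (tight); solder 237/237 (tight); packaging 106/111 (slack 5).
Since components, packaging are not tight, their duals are 0.
Dual feasibility on the basic columns requires 2·y_test + 5·y_solder = 60.5, 3·y_test + 6·y_solder = 76.5.
Solving: y_test = 6.5, y_solder = 9.5.
Δz = y_test·Δb = 6.5 × (-2) = -13, so new z* = 2895 − 13 = 2882.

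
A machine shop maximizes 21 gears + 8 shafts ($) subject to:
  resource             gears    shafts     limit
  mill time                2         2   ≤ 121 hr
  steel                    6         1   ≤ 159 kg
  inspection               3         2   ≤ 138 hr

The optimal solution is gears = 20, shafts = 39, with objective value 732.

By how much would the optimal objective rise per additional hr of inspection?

3

Binding: steel and inspection. Non-binding: mill time (3 unused).
By complementary slackness, y = 0 for the non-binding constraint.
From A_Bᵀ y = c: 6·y_steel + 3·y_inspection = 21; 1·y_steel + 2·y_inspection = 8.
Solving: y_steel = 2, y_inspection = 3.
Shadow price of inspection = 3.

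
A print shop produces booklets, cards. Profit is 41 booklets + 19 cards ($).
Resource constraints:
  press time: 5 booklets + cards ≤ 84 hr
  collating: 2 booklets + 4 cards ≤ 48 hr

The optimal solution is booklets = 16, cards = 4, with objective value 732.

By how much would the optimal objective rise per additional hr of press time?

At the optimum: press time uses 84 of 84 (binding); collating uses 48 of 48 (binding).
The binding rows give the dual system: 5·y_press time + 2·y_collating = 41 and 1·y_press time + 4·y_collating = 19.
→ y_press time = 7 and y_collating = 3.
Shadow price of press time = 7.

7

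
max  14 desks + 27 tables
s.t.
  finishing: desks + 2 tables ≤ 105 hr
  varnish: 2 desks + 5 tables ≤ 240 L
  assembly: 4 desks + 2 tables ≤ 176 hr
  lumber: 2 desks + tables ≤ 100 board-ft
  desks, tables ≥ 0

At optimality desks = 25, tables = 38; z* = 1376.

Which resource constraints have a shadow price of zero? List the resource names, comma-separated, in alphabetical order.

finishing: 101/105 (slack 4)
varnish: 240/240 (binding)
assembly: 176/176 (binding)
lumber: 88/100 (slack 12)
By complementary slackness, a constraint with positive slack has shadow price 0 → finishing, lumber.

finishing, lumber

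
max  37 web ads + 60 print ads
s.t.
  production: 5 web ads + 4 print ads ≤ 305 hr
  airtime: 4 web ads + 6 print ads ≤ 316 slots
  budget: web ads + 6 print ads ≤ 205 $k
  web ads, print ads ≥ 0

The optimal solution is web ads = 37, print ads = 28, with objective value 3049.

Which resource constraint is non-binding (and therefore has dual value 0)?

production

production: 297/305 (slack 8)
airtime: 316/316 (binding)
budget: 205/205 (binding)
By complementary slackness, a constraint with positive slack has shadow price 0 → production.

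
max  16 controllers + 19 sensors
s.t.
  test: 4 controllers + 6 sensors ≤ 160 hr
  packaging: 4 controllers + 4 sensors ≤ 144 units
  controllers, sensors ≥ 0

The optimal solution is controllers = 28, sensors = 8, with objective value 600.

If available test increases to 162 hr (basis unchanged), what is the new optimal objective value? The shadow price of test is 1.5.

603

Δb = 2, so new z* = 600 + (1.5)·(2) = 600 + 3 = 603.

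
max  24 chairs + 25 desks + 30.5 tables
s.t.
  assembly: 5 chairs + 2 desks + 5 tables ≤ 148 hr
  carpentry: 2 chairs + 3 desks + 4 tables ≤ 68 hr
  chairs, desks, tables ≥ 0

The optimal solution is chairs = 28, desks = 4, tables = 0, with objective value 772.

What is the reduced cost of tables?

-7.5

Both assembly and carpentry are binding at x*.
Dual feasibility on the basic columns requires 5·y_assembly + 2·y_carpentry = 24, 2·y_assembly + 3·y_carpentry = 25.
This yields shadow prices y_assembly = 2, y_carpentry = 7.
Reduced cost of tables: c₃ − yᵀa₃ = 30.5 − (2·5 + 7·4) = 30.5 − 38 = -7.5.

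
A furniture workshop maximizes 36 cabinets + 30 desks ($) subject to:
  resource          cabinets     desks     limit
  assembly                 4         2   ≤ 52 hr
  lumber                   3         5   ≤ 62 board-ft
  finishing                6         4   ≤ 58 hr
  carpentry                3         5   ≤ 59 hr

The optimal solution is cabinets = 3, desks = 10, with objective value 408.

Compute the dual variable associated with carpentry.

2

Check each constraint at x*: assembly 32/52 (slack 20); lumber 59/62 (slack 3); finishing 58/58 (tight); carpentry 59/59 (tight).
Slack constraints have shadow price 0 (complementary slackness).
The binding rows give the dual system: 6·y_finishing + 3·y_carpentry = 36 and 4·y_finishing + 5·y_carpentry = 30.
Solving: y_finishing = 5, y_carpentry = 2.
Shadow price of carpentry = 2.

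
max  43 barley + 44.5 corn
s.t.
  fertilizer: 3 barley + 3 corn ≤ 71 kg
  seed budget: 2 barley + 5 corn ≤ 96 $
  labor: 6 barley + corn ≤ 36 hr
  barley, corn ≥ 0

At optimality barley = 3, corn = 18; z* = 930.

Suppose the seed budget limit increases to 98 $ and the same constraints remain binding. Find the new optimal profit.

946

At the optimum: fertilizer uses 63 of 71 (slack = 8); seed budget uses 96 of 96 (binding); labor uses 36 of 36 (binding).
By complementary slackness, y = 0 for the non-binding constraint.
The binding rows give the dual system: 2·y_seed budget + 6·y_labor = 43 and 5·y_seed budget + 1·y_labor = 44.5.
→ y_seed budget = 8 and y_labor = 4.5.
Δz = y_seed budget·Δb = 8 × (2) = 16, so new z* = 930 + 16 = 946.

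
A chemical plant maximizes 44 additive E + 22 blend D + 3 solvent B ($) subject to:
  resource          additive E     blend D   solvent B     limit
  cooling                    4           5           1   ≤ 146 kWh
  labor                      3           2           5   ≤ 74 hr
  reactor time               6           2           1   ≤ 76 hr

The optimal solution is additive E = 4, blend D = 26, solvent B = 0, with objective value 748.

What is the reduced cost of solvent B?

-5

At the optimum: cooling uses 146 of 146 (binding); labor uses 64 of 74 (slack = 10); reactor time uses 76 of 76 (binding).
Slack constraints have shadow price 0 (complementary slackness).
Dual feasibility on the basic columns requires 4·y_cooling + 6·y_reactor time = 44, 5·y_cooling + 2·y_reactor time = 22.
Solving: y_cooling = 2, y_reactor time = 6.
Reduced cost of solvent B: c₃ − yᵀa₃ = 3 − (2·1 + 6·1) = 3 − 8 = -5.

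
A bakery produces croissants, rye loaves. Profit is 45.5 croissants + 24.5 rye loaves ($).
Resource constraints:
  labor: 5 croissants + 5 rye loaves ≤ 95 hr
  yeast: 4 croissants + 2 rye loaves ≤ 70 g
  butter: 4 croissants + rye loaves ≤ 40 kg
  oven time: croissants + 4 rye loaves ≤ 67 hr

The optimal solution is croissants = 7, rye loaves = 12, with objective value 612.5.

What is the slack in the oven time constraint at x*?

oven time used = 1·7 + 4·12 = 55; slack = 67 − 55 = 12.

12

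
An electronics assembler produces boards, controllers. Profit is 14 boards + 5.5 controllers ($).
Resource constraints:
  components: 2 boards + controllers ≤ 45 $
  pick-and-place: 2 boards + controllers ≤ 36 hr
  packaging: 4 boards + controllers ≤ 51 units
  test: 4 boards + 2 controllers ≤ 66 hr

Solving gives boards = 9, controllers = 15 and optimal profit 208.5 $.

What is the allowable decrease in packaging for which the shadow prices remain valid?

Binding constraints: packaging, test. The basis is B = [[4,1],[4,2]] with det 4.
Per unit decrease in packaging, x* moves by d = (-0.5, 1).
The basis stays optimal until boards reaches 0; allowable decrease = 18 units.

18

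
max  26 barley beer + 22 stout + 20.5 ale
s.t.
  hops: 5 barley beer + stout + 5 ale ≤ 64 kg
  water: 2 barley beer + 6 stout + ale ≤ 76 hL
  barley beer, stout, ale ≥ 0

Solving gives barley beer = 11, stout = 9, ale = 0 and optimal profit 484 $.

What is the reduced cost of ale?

At the optimum: hops uses 64 of 64 (binding); water uses 76 of 76 (binding).
The binding rows give the dual system: 5·y_hops + 2·y_water = 26 and 1·y_hops + 6·y_water = 22.
This yields shadow prices y_hops = 4, y_water = 3.
Reduced cost of ale: c₃ − yᵀa₃ = 20.5 − (4·5 + 3·1) = 20.5 − 23 = -2.5.

-2.5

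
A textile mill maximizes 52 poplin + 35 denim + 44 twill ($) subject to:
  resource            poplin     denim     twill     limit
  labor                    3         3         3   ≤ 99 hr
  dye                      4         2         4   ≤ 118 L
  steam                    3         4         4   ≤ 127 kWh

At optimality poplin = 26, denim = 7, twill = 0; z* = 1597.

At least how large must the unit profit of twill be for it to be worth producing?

Check each constraint at x*: labor 99/99 (tight); dye 118/118 (tight); steam 106/127 (slack 21).
Since steam is not tight, its dual is 0.
From A_Bᵀ y = c: 3·y_labor + 4·y_dye = 52; 3·y_labor + 2·y_dye = 35.
Solving: y_labor = 6, y_dye = 8.5.
twill enters the basis when its profit ≥ yᵀa₃ = 6·3 + 8.5·4 = 52.

52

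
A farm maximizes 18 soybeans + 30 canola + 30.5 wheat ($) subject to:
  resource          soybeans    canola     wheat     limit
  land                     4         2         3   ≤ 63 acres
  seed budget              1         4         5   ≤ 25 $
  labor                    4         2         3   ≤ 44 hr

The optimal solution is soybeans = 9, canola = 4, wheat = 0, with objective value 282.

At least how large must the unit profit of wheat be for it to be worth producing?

At the optimum: land uses 44 of 63 (slack = 19); seed budget uses 25 of 25 (binding); labor uses 44 of 44 (binding).
By complementary slackness, y = 0 for the non-binding constraint.
Dual feasibility on the basic columns requires 1·y_seed budget + 4·y_labor = 18, 4·y_seed budget + 2·y_labor = 30.
This yields shadow prices y_seed budget = 6, y_labor = 3.
wheat enters the basis when its profit ≥ yᵀa₃ = 6·5 + 3·3 = 39.

39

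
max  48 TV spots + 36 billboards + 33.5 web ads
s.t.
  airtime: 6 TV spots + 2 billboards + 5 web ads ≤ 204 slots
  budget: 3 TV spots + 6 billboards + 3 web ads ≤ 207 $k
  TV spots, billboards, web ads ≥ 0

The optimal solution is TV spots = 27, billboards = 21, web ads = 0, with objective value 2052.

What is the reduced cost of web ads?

Check each constraint at x*: airtime 204/204 (tight); budget 207/207 (tight).
From A_Bᵀ y = c: 6·y_airtime + 3·y_budget = 48; 2·y_airtime + 6·y_budget = 36.
Solving: y_airtime = 6, y_budget = 4.
Reduced cost of web ads: c₃ − yᵀa₃ = 33.5 − (6·5 + 4·3) = 33.5 − 42 = -8.5.

-8.5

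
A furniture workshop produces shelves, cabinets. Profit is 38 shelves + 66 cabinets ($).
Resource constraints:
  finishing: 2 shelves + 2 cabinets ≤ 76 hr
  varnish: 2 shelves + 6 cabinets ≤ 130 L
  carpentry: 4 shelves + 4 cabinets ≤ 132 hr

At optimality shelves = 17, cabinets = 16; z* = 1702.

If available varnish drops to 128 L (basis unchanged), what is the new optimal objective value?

Check each constraint at x*: finishing 66/76 (slack 10); varnish 130/130 (tight); carpentry 132/132 (tight).
Since finishing is not tight, its dual is 0.
Dual feasibility on the basic columns requires 2·y_varnish + 4·y_carpentry = 38, 6·y_varnish + 4·y_carpentry = 66.
Solving: y_varnish = 7, y_carpentry = 6.
Δz = y_varnish·Δb = 7 × (-2) = -14, so new z* = 1702 − 14 = 1688.

1688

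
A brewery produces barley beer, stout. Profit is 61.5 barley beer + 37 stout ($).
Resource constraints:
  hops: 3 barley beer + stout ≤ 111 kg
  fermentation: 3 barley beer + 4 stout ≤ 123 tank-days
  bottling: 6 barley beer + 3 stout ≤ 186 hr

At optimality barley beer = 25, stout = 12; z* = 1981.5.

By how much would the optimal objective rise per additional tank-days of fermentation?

Binding: fermentation and bottling. Non-binding: hops (24 unused).
Since hops is not tight, its dual is 0.
From A_Bᵀ y = c: 3·y_fermentation + 6·y_bottling = 61.5; 4·y_fermentation + 3·y_bottling = 37.
This yields shadow prices y_fermentation = 2.5, y_bottling = 9.
Shadow price of fermentation = 2.5.

2.5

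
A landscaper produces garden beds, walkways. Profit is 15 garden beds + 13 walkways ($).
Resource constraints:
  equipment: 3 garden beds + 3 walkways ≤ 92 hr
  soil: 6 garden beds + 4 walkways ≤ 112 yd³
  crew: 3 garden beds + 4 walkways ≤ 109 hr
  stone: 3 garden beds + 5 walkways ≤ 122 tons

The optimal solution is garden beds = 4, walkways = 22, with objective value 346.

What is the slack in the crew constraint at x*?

crew used = 3·4 + 4·22 = 100; slack = 109 − 100 = 9.

9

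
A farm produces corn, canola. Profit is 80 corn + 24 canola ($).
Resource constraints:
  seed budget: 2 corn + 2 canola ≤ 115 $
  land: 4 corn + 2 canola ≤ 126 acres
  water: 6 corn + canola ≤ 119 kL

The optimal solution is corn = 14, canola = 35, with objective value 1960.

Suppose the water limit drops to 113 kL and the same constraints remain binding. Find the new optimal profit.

1912

Check each constraint at x*: seed budget 98/115 (slack 17); land 126/126 (tight); water 119/119 (tight).
By complementary slackness, y = 0 for the non-binding constraint.
The binding rows give the dual system: 4·y_land + 6·y_water = 80 and 2·y_land + 1·y_water = 24.
This yields shadow prices y_land = 8, y_water = 8.
Δz = y_water·Δb = 8 × (-6) = -48, so new z* = 1960 − 48 = 1912.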